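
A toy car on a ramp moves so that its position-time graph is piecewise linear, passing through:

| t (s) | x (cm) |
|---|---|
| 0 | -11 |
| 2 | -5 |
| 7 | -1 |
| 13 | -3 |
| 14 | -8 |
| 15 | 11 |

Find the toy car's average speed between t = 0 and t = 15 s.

2.4 cm/s

Average speed = (total path length)/(elapsed time); on a piecewise-linear x-t graph the path length is Σ|Δx|.
0–2 s: |Δx| = |-5 − -11| = 6 cm
2–7 s: |Δx| = |-1 − -5| = 4 cm
7–13 s: |Δx| = |-3 − -1| = 2 cm
13–14 s: |Δx| = |-8 − -3| = 5 cm
14–15 s: |Δx| = |11 − -8| = 19 cm
Total path = 36 cm; average speed = 36/15 = 2.4 cm/s.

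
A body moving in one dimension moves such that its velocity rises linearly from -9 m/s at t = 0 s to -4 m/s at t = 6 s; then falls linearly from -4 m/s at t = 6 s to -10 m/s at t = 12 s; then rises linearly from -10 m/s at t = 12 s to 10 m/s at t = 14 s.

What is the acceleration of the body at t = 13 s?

10 m/s²

Acceleration is the slope of the v-t graph on 12–14 s: (10 − -10)/(14 − 12) = 10 m/s².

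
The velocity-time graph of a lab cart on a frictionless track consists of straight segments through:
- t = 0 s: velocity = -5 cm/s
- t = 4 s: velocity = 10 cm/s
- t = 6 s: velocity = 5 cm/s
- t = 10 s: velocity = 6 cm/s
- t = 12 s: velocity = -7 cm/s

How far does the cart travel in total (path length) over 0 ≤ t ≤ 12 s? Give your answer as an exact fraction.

2348/39 cm

Total distance travelled is ∫|v| dt — sum the magnitudes of each area piece.
0–4 s: v = 0 at t = 4/3 s; triangle areas 10/3 + 40/3 = 50/3 cm
4–6 s: |½(10 + 5)(2)| = 15 cm
6–10 s: |½(5 + 6)(4)| = 22 cm
10–12 s: v = 0 at t = 142/13 s; triangle areas 36/13 + 49/13 = 85/13 cm
Total distance = 2348/39 cm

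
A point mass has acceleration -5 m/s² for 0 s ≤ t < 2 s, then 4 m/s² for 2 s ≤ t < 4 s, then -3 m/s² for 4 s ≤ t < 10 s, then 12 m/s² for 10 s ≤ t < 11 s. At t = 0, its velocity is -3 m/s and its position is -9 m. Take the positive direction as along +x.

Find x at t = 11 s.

-144 m

On each constant-a segment, Δv = aΔt and Δx = v₀Δt + ½aΔt²; chain segment to segment.
0–2 s: v starts -3 m/s; Δx = -3·2 + ½·-5·2² = -16 m; v ends -13 m/s.
2–4 s: v starts -13 m/s; Δx = -13·2 + ½·4·2² = -18 m; v ends -5 m/s.
4–10 s: v starts -5 m/s; Δx = -5·6 + ½·-3·6² = -84 m; v ends -23 m/s.
10–11 s: v starts -23 m/s; Δx = -23·1 + ½·12·1² = -17 m; v ends -11 m/s.
x(11) = -9 + Σ Δx = -144 m.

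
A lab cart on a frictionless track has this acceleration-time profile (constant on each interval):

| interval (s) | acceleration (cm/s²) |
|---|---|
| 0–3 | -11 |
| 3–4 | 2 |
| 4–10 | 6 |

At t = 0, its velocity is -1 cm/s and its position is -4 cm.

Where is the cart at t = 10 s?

-173.5 cm

On each constant-a segment, Δv = aΔt and Δx = v₀Δt + ½aΔt²; chain segment to segment.
0–3 s: v starts -1 cm/s; Δx = -1·3 + ½·-11·3² = -52.5 cm; v ends -34 cm/s.
3–4 s: v starts -34 cm/s; Δx = -34·1 + ½·2·1² = -33 cm; v ends -32 cm/s.
4–10 s: v starts -32 cm/s; Δx = -32·6 + ½·6·6² = -84 cm; v ends 4 cm/s.
x(10) = -4 + Σ Δx = -173.5 cm.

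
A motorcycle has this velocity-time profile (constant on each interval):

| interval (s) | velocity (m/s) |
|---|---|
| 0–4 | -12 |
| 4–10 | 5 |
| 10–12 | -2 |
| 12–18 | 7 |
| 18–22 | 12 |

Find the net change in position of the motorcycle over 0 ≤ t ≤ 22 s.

Displacement is the signed area under the v-t curve.
0–4 s: -12 × 4 = -48 m
4–10 s: 5 × 6 = 30 m
10–12 s: -2 × 2 = -4 m
12–18 s: 7 × 6 = 42 m
18–22 s: 12 × 4 = 48 m
Net displacement = 68 m

68 m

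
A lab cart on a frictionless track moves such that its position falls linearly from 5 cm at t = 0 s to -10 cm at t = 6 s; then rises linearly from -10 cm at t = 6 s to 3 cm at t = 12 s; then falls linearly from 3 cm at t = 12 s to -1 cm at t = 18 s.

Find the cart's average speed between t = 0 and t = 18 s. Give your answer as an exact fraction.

Average speed = (total path length)/(elapsed time); on a piecewise-linear x-t graph the path length is Σ|Δx|.
0–6 s: |Δx| = |-10 − 5| = 15 cm
6–12 s: |Δx| = |3 − -10| = 13 cm
12–18 s: |Δx| = |-1 − 3| = 4 cm
Total path = 32 cm; average speed = 32/18 = 16/9 cm/s.

16/9 cm/s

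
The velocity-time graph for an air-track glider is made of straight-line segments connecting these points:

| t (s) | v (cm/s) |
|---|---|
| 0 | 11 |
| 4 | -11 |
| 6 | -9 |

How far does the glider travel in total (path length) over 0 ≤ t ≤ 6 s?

42 cm

Total distance travelled is ∫|v| dt — sum the magnitudes of each area piece.
0–4 s: v = 0 at t = 2 s; triangle areas 11 + 11 = 22 cm
4–6 s: |½(-11 + -9)(2)| = 20 cm
Total distance = 42 cm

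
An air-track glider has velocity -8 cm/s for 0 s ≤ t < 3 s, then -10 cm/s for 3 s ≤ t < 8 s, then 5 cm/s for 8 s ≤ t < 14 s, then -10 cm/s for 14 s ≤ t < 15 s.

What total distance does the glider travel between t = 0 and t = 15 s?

Total distance travelled is ∫|v| dt — sum the magnitudes of each area piece.
0–3 s: |-8| × 3 = 24 cm
3–8 s: |-10| × 5 = 50 cm
8–14 s: |5| × 6 = 30 cm
14–15 s: |-10| × 1 = 10 cm
Total distance = 114 cm

114 cm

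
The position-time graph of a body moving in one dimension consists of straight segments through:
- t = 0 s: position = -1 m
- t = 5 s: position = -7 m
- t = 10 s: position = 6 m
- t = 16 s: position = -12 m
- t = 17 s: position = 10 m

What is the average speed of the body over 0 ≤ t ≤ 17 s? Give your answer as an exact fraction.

Average speed = (total path length)/(elapsed time); on a piecewise-linear x-t graph the path length is Σ|Δx|.
0–5 s: |Δx| = |-7 − -1| = 6 m
5–10 s: |Δx| = |6 − -7| = 13 m
10–16 s: |Δx| = |-12 − 6| = 18 m
16–17 s: |Δx| = |10 − -12| = 22 m
Total path = 59 m; average speed = 59/17 = 59/17 m/s.

59/17 m/s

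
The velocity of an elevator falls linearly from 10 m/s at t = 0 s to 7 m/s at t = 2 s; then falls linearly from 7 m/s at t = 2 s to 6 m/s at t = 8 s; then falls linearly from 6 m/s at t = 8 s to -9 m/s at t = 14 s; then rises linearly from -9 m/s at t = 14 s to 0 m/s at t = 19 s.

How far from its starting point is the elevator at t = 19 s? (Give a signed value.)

24.5 m

Net displacement equals the area under the velocity-time graph (areas below the axis count negative).
0–2 s: ½(10 + 7)(2) = 17 m
2–8 s: ½(7 + 6)(6) = 39 m
8–14 s: ½(6 + -9)(6) = -9 m
14–19 s: ½(-9 + 0)(5) = -22.5 m
Net displacement = 24.5 m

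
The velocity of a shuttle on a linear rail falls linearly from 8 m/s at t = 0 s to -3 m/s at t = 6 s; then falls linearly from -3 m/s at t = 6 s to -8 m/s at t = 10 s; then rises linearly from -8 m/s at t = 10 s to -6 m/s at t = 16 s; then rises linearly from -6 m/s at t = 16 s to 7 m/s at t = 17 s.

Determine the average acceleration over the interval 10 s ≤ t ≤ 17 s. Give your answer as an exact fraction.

15/7 m/s²

Average acceleration = Δv/Δt = (7 − -8)/(17 − 10) = 15/7 m/s².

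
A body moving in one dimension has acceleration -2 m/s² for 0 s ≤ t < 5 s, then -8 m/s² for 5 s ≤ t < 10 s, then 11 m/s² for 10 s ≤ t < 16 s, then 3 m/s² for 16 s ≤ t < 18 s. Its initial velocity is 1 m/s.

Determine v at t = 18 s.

23 m/s

Δv equals the area under the a-t graph; then v = v₀ + Δv.
0–5 s: -2 × 5 = -10 m/s
5–10 s: -8 × 5 = -40 m/s
10–16 s: 11 × 6 = 66 m/s
16–18 s: 3 × 2 = 6 m/s
Δv = 22 m/s, so v(18) = 1 + (22) = 23 m/s.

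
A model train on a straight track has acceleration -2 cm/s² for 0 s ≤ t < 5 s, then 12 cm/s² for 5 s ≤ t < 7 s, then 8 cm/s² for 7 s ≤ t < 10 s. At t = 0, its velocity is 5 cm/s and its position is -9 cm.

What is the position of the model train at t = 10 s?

98 cm

On each constant-a segment, Δv = aΔt and Δx = v₀Δt + ½aΔt²; chain segment to segment.
0–5 s: v starts 5 cm/s; Δx = 5·5 + ½·-2·5² = 0 cm; v ends -5 cm/s.
5–7 s: v starts -5 cm/s; Δx = -5·2 + ½·12·2² = 14 cm; v ends 19 cm/s.
7–10 s: v starts 19 cm/s; Δx = 19·3 + ½·8·3² = 93 cm; v ends 43 cm/s.
x(10) = -9 + Σ Δx = 98 cm.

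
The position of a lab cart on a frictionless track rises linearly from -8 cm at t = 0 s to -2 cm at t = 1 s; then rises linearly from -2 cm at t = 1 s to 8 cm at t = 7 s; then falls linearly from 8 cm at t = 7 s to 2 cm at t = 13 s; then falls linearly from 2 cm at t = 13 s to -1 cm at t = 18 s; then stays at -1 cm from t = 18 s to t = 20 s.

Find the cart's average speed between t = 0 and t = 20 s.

Average speed = (total path length)/(elapsed time); on a piecewise-linear x-t graph the path length is Σ|Δx|.
0–1 s: |Δx| = |-2 − -8| = 6 cm
1–7 s: |Δx| = |8 − -2| = 10 cm
7–13 s: |Δx| = |2 − 8| = 6 cm
13–18 s: |Δx| = |-1 − 2| = 3 cm
18–20 s: |Δx| = |-1 − -1| = 0 cm
Total path = 25 cm; average speed = 25/20 = 1.25 cm/s.

1.25 cm/s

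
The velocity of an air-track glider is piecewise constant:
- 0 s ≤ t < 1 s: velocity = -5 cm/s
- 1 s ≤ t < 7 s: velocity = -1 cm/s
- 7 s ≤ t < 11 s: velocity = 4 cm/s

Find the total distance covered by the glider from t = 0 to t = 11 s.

27 cm

Distance (not displacement) is the total path length: add the absolute areas under v-t.
0–1 s: |-5| × 1 = 5 cm
1–7 s: |-1| × 6 = 6 cm
7–11 s: |4| × 4 = 16 cm
Total distance = 27 cm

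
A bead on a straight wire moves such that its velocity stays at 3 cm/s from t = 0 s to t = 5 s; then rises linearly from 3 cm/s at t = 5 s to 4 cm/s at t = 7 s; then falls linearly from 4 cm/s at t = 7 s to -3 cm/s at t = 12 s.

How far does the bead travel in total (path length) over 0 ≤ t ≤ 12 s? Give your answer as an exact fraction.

Total distance travelled is ∫|v| dt — sum the magnitudes of each area piece.
0–5 s: |3| × 5 = 15 cm
5–7 s: |½(3 + 4)(2)| = 7 cm
7–12 s: v = 0 at t = 69/7 s; triangle areas 40/7 + 45/14 = 125/14 cm
Total distance = 433/14 cm

433/14 cm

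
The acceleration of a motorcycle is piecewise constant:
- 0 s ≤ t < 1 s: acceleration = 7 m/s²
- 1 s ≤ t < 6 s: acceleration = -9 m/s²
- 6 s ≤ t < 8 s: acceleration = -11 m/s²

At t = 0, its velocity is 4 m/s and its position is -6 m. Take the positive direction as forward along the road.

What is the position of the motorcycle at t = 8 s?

-146 m

On each constant-a segment, Δv = aΔt and Δx = v₀Δt + ½aΔt²; chain segment to segment.
0–1 s: v starts 4 m/s; Δx = 4·1 + ½·7·1² = 7.5 m; v ends 11 m/s.
1–6 s: v starts 11 m/s; Δx = 11·5 + ½·-9·5² = -57.5 m; v ends -34 m/s.
6–8 s: v starts -34 m/s; Δx = -34·2 + ½·-11·2² = -90 m; v ends -56 m/s.
x(8) = -6 + Σ Δx = -146 m.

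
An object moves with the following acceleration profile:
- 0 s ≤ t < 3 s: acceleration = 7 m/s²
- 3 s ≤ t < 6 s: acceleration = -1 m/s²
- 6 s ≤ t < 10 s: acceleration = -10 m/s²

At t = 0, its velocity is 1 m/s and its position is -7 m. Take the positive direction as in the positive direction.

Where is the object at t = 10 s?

85 m

On each constant-a segment, Δv = aΔt and Δx = v₀Δt + ½aΔt²; chain segment to segment.
0–3 s: v starts 1 m/s; Δx = 1·3 + ½·7·3² = 34.5 m; v ends 22 m/s.
3–6 s: v starts 22 m/s; Δx = 22·3 + ½·-1·3² = 61.5 m; v ends 19 m/s.
6–10 s: v starts 19 m/s; Δx = 19·4 + ½·-10·4² = -4 m; v ends -21 m/s.
x(10) = -7 + Σ Δx = 85 m.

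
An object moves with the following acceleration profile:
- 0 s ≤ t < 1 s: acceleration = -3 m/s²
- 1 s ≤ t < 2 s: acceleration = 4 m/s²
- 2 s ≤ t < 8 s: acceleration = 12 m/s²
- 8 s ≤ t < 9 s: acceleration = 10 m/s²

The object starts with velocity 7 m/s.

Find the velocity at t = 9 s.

90 m/s

Δv equals the area under the a-t graph; then v = v₀ + Δv.
0–1 s: -3 × 1 = -3 m/s
1–2 s: 4 × 1 = 4 m/s
2–8 s: 12 × 6 = 72 m/s
8–9 s: 10 × 1 = 10 m/s
Δv = 83 m/s, so v(9) = 7 + (83) = 90 m/s.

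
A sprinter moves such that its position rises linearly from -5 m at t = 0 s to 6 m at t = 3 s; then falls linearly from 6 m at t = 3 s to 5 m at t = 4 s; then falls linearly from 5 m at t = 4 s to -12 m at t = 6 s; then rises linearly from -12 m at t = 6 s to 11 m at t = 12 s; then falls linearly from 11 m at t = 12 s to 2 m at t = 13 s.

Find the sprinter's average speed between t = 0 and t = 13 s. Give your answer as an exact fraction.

61/13 m/s

Average speed = (total path length)/(elapsed time); on a piecewise-linear x-t graph the path length is Σ|Δx|.
0–3 s: |Δx| = |6 − -5| = 11 m
3–4 s: |Δx| = |5 − 6| = 1 m
4–6 s: |Δx| = |-12 − 5| = 17 m
6–12 s: |Δx| = |11 − -12| = 23 m
12–13 s: |Δx| = |2 − 11| = 9 m
Total path = 61 m; average speed = 61/13 = 61/13 m/s.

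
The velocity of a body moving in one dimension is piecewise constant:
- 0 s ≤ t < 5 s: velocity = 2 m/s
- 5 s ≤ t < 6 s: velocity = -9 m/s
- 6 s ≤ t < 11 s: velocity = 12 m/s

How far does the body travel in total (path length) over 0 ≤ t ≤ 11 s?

79 m

Distance (not displacement) is the total path length: add the absolute areas under v-t.
0–5 s: |2| × 5 = 10 m
5–6 s: |-9| × 1 = 9 m
6–11 s: |12| × 5 = 60 m
Total distance = 79 m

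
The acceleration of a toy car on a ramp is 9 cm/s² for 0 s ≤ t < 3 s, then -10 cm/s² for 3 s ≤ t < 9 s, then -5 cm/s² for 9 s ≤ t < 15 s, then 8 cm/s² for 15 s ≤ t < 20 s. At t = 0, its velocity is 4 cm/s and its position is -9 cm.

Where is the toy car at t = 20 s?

-409.5 cm

On each constant-a segment, Δv = aΔt and Δx = v₀Δt + ½aΔt²; chain segment to segment.
0–3 s: v starts 4 cm/s; Δx = 4·3 + ½·9·3² = 52.5 cm; v ends 31 cm/s.
3–9 s: v starts 31 cm/s; Δx = 31·6 + ½·-10·6² = 6 cm; v ends -29 cm/s.
9–15 s: v starts -29 cm/s; Δx = -29·6 + ½·-5·6² = -264 cm; v ends -59 cm/s.
15–20 s: v starts -59 cm/s; Δx = -59·5 + ½·8·5² = -195 cm; v ends -19 cm/s.
x(20) = -9 + Σ Δx = -409.5 cm.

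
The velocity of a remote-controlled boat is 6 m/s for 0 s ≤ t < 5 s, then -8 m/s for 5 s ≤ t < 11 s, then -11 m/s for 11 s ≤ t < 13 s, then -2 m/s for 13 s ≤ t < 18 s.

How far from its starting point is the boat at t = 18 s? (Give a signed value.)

-50 m

Net displacement equals the area under the velocity-time graph (areas below the axis count negative).
0–5 s: 6 × 5 = 30 m
5–11 s: -8 × 6 = -48 m
11–13 s: -11 × 2 = -22 m
13–18 s: -2 × 5 = -10 m
Net displacement = -50 m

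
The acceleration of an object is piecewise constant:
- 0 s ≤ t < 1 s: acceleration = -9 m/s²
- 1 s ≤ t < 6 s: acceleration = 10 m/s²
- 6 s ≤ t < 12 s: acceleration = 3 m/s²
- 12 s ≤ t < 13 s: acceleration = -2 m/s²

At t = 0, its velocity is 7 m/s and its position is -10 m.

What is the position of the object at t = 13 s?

514.5 m

On each constant-a segment, Δv = aΔt and Δx = v₀Δt + ½aΔt²; chain segment to segment.
0–1 s: v starts 7 m/s; Δx = 7·1 + ½·-9·1² = 2.5 m; v ends -2 m/s.
1–6 s: v starts -2 m/s; Δx = -2·5 + ½·10·5² = 115 m; v ends 48 m/s.
6–12 s: v starts 48 m/s; Δx = 48·6 + ½·3·6² = 342 m; v ends 66 m/s.
12–13 s: v starts 66 m/s; Δx = 66·1 + ½·-2·1² = 65 m; v ends 64 m/s.
x(13) = -10 + Σ Δx = 514.5 m.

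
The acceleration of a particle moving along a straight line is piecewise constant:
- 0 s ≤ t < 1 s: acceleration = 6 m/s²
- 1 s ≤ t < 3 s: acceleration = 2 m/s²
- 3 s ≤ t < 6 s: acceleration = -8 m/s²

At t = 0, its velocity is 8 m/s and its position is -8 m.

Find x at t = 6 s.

53 m

On each constant-a segment, Δv = aΔt and Δx = v₀Δt + ½aΔt²; chain segment to segment.
0–1 s: v starts 8 m/s; Δx = 8·1 + ½·6·1² = 11 m; v ends 14 m/s.
1–3 s: v starts 14 m/s; Δx = 14·2 + ½·2·2² = 32 m; v ends 18 m/s.
3–6 s: v starts 18 m/s; Δx = 18·3 + ½·-8·3² = 18 m; v ends -6 m/s.
x(6) = -8 + Σ Δx = 53 m.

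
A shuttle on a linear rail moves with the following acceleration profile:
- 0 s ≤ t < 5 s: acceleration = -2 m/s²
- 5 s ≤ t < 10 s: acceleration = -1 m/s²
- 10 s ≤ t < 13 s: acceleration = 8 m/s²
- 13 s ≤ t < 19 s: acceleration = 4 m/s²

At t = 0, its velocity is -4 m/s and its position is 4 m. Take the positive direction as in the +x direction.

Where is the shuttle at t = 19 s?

-42.5 m

On each constant-a segment, Δv = aΔt and Δx = v₀Δt + ½aΔt²; chain segment to segment.
0–5 s: v starts -4 m/s; Δx = -4·5 + ½·-2·5² = -45 m; v ends -14 m/s.
5–10 s: v starts -14 m/s; Δx = -14·5 + ½·-1·5² = -82.5 m; v ends -19 m/s.
10–13 s: v starts -19 m/s; Δx = -19·3 + ½·8·3² = -21 m; v ends 5 m/s.
13–19 s: v starts 5 m/s; Δx = 5·6 + ½·4·6² = 102 m; v ends 29 m/s.
x(19) = 4 + Σ Δx = -42.5 m.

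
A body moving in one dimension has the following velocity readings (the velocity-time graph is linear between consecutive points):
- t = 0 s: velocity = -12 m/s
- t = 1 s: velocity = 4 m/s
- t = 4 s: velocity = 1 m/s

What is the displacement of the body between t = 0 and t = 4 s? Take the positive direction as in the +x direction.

3.5 m

Displacement is the signed area under the v-t curve.
0–1 s: ½(-12 + 4)(1) = -4 m
1–4 s: ½(4 + 1)(3) = 7.5 m
Net displacement = 3.5 m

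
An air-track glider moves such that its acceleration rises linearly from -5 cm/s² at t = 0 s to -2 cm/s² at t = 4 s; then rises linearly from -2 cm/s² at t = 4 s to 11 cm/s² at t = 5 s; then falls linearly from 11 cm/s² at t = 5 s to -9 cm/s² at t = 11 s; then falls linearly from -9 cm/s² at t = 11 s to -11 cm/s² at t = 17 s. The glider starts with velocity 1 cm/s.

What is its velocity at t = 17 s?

-62.5 cm/s

Δv equals the area under the a-t graph; then v = v₀ + Δv.
0–4 s: ½(-5 + -2)(4) = -14 cm/s
4–5 s: ½(-2 + 11)(1) = 4.5 cm/s
5–11 s: ½(11 + -9)(6) = 6 cm/s
11–17 s: ½(-9 + -11)(6) = -60 cm/s
Δv = -63.5 cm/s, so v(17) = 1 + (-63.5) = -62.5 cm/s.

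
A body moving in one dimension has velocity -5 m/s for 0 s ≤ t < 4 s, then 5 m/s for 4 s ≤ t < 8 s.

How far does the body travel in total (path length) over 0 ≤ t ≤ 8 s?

40 m

Distance (not displacement) is the total path length: add the absolute areas under v-t.
0–4 s: |-5| × 4 = 20 m
4–8 s: |5| × 4 = 20 m
Total distance = 40 m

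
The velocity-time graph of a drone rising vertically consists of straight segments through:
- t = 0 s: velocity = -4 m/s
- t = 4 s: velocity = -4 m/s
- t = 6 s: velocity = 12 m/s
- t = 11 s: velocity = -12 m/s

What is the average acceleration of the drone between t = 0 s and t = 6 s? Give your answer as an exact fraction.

8/3 m/s²

Average acceleration = Δv/Δt = (12 − -4)/(6 − 0) = 8/3 m/s².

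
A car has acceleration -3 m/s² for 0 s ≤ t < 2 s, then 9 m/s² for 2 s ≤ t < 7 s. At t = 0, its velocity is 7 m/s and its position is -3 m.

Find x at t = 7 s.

122.5 m

On each constant-a segment, Δv = aΔt and Δx = v₀Δt + ½aΔt²; chain segment to segment.
0–2 s: v starts 7 m/s; Δx = 7·2 + ½·-3·2² = 8 m; v ends 1 m/s.
2–7 s: v starts 1 m/s; Δx = 1·5 + ½·9·5² = 117.5 m; v ends 46 m/s.
x(7) = -3 + Σ Δx = 122.5 m.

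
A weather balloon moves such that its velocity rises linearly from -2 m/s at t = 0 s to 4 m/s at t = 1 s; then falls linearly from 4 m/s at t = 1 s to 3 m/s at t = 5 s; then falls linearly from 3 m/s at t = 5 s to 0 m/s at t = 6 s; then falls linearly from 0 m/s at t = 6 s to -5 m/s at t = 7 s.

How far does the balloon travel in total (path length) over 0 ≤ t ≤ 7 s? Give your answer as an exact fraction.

59/3 m

Total distance travelled is ∫|v| dt — sum the magnitudes of each area piece.
0–1 s: v = 0 at t = 1/3 s; triangle areas 1/3 + 4/3 = 5/3 m
1–5 s: |½(4 + 3)(4)| = 14 m
5–6 s: |½(3 + 0)(1)| = 1.5 m
6–7 s: |½(0 + -5)(1)| = 2.5 m
Total distance = 59/3 m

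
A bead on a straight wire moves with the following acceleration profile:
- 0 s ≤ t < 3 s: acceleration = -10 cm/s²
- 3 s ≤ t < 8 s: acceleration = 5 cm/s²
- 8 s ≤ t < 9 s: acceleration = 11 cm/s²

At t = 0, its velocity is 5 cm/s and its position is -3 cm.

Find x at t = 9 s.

-90 cm

On each constant-a segment, Δv = aΔt and Δx = v₀Δt + ½aΔt²; chain segment to segment.
0–3 s: v starts 5 cm/s; Δx = 5·3 + ½·-10·3² = -30 cm; v ends -25 cm/s.
3–8 s: v starts -25 cm/s; Δx = -25·5 + ½·5·5² = -62.5 cm; v ends 0 cm/s.
8–9 s: v starts 0 cm/s; Δx = 0·1 + ½·11·1² = 5.5 cm; v ends 11 cm/s.
x(9) = -3 + Σ Δx = -90 cm.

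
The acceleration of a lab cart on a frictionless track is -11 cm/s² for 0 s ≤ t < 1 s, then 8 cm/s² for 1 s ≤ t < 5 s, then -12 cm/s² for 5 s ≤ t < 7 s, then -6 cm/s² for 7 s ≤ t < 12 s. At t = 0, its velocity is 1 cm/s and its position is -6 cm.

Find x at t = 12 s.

-51.5 cm

On each constant-a segment, Δv = aΔt and Δx = v₀Δt + ½aΔt²; chain segment to segment.
0–1 s: v starts 1 cm/s; Δx = 1·1 + ½·-11·1² = -4.5 cm; v ends -10 cm/s.
1–5 s: v starts -10 cm/s; Δx = -10·4 + ½·8·4² = 24 cm; v ends 22 cm/s.
5–7 s: v starts 22 cm/s; Δx = 22·2 + ½·-12·2² = 20 cm; v ends -2 cm/s.
7–12 s: v starts -2 cm/s; Δx = -2·5 + ½·-6·5² = -85 cm; v ends -32 cm/s.
x(12) = -6 + Σ Δx = -51.5 cm.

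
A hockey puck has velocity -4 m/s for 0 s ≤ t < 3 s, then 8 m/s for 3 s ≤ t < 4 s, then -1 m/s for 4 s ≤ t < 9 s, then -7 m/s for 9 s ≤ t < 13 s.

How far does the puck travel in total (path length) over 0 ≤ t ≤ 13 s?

53 m

Distance (not displacement) is the total path length: add the absolute areas under v-t.
0–3 s: |-4| × 3 = 12 m
3–4 s: |8| × 1 = 8 m
4–9 s: |-1| × 5 = 5 m
9–13 s: |-7| × 4 = 28 m
Total distance = 53 m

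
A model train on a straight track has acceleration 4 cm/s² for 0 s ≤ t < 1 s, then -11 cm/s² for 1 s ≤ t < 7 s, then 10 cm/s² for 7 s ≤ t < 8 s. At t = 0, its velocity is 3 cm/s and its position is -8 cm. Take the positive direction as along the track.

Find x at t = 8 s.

-213 cm

On each constant-a segment, Δv = aΔt and Δx = v₀Δt + ½aΔt²; chain segment to segment.
0–1 s: v starts 3 cm/s; Δx = 3·1 + ½·4·1² = 5 cm; v ends 7 cm/s.
1–7 s: v starts 7 cm/s; Δx = 7·6 + ½·-11·6² = -156 cm; v ends -59 cm/s.
7–8 s: v starts -59 cm/s; Δx = -59·1 + ½·10·1² = -54 cm; v ends -49 cm/s.
x(8) = -8 + Σ Δx = -213 cm.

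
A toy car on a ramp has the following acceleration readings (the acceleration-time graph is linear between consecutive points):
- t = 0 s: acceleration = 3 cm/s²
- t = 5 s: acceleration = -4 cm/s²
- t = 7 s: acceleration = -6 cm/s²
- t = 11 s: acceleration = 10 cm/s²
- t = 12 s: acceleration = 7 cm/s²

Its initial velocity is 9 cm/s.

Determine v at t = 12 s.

Δv equals the area under the a-t graph; then v = v₀ + Δv.
0–5 s: ½(3 + -4)(5) = -2.5 cm/s
5–7 s: ½(-4 + -6)(2) = -10 cm/s
7–11 s: ½(-6 + 10)(4) = 8 cm/s
11–12 s: ½(10 + 7)(1) = 8.5 cm/s
Δv = 4 cm/s, so v(12) = 9 + (4) = 13 cm/s.

13 cm/s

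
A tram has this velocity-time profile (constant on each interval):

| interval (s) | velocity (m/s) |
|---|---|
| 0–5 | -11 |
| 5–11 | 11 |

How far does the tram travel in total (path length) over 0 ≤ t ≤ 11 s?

Distance (not displacement) is the total path length: add the absolute areas under v-t.
0–5 s: |-11| × 5 = 55 m
5–11 s: |11| × 6 = 66 m
Total distance = 121 m

121 m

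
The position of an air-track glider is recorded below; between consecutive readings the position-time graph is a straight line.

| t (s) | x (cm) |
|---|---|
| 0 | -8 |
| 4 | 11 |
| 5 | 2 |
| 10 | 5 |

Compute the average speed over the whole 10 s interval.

3.1 cm/s

Average speed = (total path length)/(elapsed time); on a piecewise-linear x-t graph the path length is Σ|Δx|.
0–4 s: |Δx| = |11 − -8| = 19 cm
4–5 s: |Δx| = |2 − 11| = 9 cm
5–10 s: |Δx| = |5 − 2| = 3 cm
Total path = 31 cm; average speed = 31/10 = 3.1 cm/s.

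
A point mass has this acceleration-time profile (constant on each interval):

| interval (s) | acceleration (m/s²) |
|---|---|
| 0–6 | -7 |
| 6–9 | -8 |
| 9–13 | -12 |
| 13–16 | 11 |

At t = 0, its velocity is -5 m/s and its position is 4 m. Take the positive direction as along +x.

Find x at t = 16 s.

-1016.5 m

On each constant-a segment, Δv = aΔt and Δx = v₀Δt + ½aΔt²; chain segment to segment.
0–6 s: v starts -5 m/s; Δx = -5·6 + ½·-7·6² = -156 m; v ends -47 m/s.
6–9 s: v starts -47 m/s; Δx = -47·3 + ½·-8·3² = -177 m; v ends -71 m/s.
9–13 s: v starts -71 m/s; Δx = -71·4 + ½·-12·4² = -380 m; v ends -119 m/s.
13–16 s: v starts -119 m/s; Δx = -119·3 + ½·11·3² = -307.5 m; v ends -86 m/s.
x(16) = 4 + Σ Δx = -1016.5 m.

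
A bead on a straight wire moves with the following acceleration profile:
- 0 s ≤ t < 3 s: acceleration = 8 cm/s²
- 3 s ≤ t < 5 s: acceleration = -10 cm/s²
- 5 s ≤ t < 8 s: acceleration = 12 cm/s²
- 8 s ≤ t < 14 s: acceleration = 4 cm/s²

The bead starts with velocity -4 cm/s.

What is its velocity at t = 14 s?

Δv equals the area under the a-t graph; then v = v₀ + Δv.
0–3 s: 8 × 3 = 24 cm/s
3–5 s: -10 × 2 = -20 cm/s
5–8 s: 12 × 3 = 36 cm/s
8–14 s: 4 × 6 = 24 cm/s
Δv = 64 cm/s, so v(14) = -4 + (64) = 60 cm/s.

60 cm/s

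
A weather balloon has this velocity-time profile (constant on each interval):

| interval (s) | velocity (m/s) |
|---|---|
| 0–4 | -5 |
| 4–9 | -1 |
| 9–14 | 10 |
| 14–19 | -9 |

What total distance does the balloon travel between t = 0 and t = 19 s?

120 m

Distance (not displacement) is the total path length: add the absolute areas under v-t.
0–4 s: |-5| × 4 = 20 m
4–9 s: |-1| × 5 = 5 m
9–14 s: |10| × 5 = 50 m
14–19 s: |-9| × 5 = 45 m
Total distance = 120 m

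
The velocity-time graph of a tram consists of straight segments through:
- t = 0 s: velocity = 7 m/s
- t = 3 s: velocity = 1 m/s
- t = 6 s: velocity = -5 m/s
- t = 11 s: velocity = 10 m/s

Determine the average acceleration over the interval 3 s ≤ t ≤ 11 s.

1.125 m/s²

Average acceleration = Δv/Δt = (10 − 1)/(11 − 3) = 1.125 m/s².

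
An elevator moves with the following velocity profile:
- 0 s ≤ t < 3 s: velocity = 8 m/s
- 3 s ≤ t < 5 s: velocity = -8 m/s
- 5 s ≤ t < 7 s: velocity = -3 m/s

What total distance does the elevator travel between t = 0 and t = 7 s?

Total distance travelled is ∫|v| dt — sum the magnitudes of each area piece.
0–3 s: |8| × 3 = 24 m
3–5 s: |-8| × 2 = 16 m
5–7 s: |-3| × 2 = 6 m
Total distance = 46 m

46 m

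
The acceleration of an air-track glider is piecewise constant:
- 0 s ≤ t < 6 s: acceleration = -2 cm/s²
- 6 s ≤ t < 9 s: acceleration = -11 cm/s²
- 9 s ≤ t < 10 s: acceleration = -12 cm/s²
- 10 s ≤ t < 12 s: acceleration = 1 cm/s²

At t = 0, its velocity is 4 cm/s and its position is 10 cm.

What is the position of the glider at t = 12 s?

On each constant-a segment, Δv = aΔt and Δx = v₀Δt + ½aΔt²; chain segment to segment.
0–6 s: v starts 4 cm/s; Δx = 4·6 + ½·-2·6² = -12 cm; v ends -8 cm/s.
6–9 s: v starts -8 cm/s; Δx = -8·3 + ½·-11·3² = -73.5 cm; v ends -41 cm/s.
9–10 s: v starts -41 cm/s; Δx = -41·1 + ½·-12·1² = -47 cm; v ends -53 cm/s.
10–12 s: v starts -53 cm/s; Δx = -53·2 + ½·1·2² = -104 cm; v ends -51 cm/s.
x(12) = 10 + Σ Δx = -226.5 cm.

-226.5 cm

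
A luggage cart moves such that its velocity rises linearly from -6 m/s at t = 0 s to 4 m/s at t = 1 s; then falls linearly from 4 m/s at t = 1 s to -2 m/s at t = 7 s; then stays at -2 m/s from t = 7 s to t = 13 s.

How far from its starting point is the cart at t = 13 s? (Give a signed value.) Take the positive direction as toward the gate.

Net displacement equals the area under the velocity-time graph (areas below the axis count negative).
0–1 s: ½(-6 + 4)(1) = -1 m
1–7 s: ½(4 + -2)(6) = 6 m
7–13 s: -2 × 6 = -12 m
Net displacement = -7 m

-7 m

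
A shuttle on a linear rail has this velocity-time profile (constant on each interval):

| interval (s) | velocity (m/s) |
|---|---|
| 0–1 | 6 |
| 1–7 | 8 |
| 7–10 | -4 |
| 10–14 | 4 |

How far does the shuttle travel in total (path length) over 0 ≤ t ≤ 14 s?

Total distance travelled is ∫|v| dt — sum the magnitudes of each area piece.
0–1 s: |6| × 1 = 6 m
1–7 s: |8| × 6 = 48 m
7–10 s: |-4| × 3 = 12 m
10–14 s: |4| × 4 = 16 m
Total distance = 82 m

82 m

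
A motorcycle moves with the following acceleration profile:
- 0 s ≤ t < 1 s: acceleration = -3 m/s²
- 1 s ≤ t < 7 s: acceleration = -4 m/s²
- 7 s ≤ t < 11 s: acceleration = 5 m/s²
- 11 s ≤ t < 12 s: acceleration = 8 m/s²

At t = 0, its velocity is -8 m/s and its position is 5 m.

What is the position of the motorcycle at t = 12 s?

On each constant-a segment, Δv = aΔt and Δx = v₀Δt + ½aΔt²; chain segment to segment.
0–1 s: v starts -8 m/s; Δx = -8·1 + ½·-3·1² = -9.5 m; v ends -11 m/s.
1–7 s: v starts -11 m/s; Δx = -11·6 + ½·-4·6² = -138 m; v ends -35 m/s.
7–11 s: v starts -35 m/s; Δx = -35·4 + ½·5·4² = -100 m; v ends -15 m/s.
11–12 s: v starts -15 m/s; Δx = -15·1 + ½·8·1² = -11 m; v ends -7 m/s.
x(12) = 5 + Σ Δx = -253.5 m.

-253.5 m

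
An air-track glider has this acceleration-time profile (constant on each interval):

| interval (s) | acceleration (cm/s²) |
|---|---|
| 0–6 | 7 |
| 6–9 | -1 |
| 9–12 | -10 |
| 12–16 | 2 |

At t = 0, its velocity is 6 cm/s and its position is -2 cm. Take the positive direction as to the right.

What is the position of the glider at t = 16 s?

On each constant-a segment, Δv = aΔt and Δx = v₀Δt + ½aΔt²; chain segment to segment.
0–6 s: v starts 6 cm/s; Δx = 6·6 + ½·7·6² = 162 cm; v ends 48 cm/s.
6–9 s: v starts 48 cm/s; Δx = 48·3 + ½·-1·3² = 139.5 cm; v ends 45 cm/s.
9–12 s: v starts 45 cm/s; Δx = 45·3 + ½·-10·3² = 90 cm; v ends 15 cm/s.
12–16 s: v starts 15 cm/s; Δx = 15·4 + ½·2·4² = 76 cm; v ends 23 cm/s.
x(16) = -2 + Σ Δx = 465.5 cm.

465.5 cm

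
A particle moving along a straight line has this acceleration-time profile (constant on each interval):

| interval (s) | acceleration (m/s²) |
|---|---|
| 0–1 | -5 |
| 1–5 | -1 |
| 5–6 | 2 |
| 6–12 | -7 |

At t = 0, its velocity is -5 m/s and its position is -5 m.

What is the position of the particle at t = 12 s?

-271.5 m

On each constant-a segment, Δv = aΔt and Δx = v₀Δt + ½aΔt²; chain segment to segment.
0–1 s: v starts -5 m/s; Δx = -5·1 + ½·-5·1² = -7.5 m; v ends -10 m/s.
1–5 s: v starts -10 m/s; Δx = -10·4 + ½·-1·4² = -48 m; v ends -14 m/s.
5–6 s: v starts -14 m/s; Δx = -14·1 + ½·2·1² = -13 m; v ends -12 m/s.
6–12 s: v starts -12 m/s; Δx = -12·6 + ½·-7·6² = -198 m; v ends -54 m/s.
x(12) = -5 + Σ Δx = -271.5 m.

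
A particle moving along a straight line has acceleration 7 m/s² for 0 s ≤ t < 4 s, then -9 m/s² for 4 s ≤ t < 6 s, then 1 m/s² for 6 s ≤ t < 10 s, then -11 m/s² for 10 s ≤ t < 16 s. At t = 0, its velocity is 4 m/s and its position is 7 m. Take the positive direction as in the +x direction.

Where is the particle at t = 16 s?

On each constant-a segment, Δv = aΔt and Δx = v₀Δt + ½aΔt²; chain segment to segment.
0–4 s: v starts 4 m/s; Δx = 4·4 + ½·7·4² = 72 m; v ends 32 m/s.
4–6 s: v starts 32 m/s; Δx = 32·2 + ½·-9·2² = 46 m; v ends 14 m/s.
6–10 s: v starts 14 m/s; Δx = 14·4 + ½·1·4² = 64 m; v ends 18 m/s.
10–16 s: v starts 18 m/s; Δx = 18·6 + ½·-11·6² = -90 m; v ends -48 m/s.
x(16) = 7 + Σ Δx = 99 m.

99 m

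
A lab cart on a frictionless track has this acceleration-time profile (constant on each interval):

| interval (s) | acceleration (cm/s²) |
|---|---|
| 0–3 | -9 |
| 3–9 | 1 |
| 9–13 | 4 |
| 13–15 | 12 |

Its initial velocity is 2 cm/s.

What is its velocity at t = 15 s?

Δv equals the area under the a-t graph; then v = v₀ + Δv.
0–3 s: -9 × 3 = -27 cm/s
3–9 s: 1 × 6 = 6 cm/s
9–13 s: 4 × 4 = 16 cm/s
13–15 s: 12 × 2 = 24 cm/s
Δv = 19 cm/s, so v(15) = 2 + (19) = 21 cm/s.

21 cm/s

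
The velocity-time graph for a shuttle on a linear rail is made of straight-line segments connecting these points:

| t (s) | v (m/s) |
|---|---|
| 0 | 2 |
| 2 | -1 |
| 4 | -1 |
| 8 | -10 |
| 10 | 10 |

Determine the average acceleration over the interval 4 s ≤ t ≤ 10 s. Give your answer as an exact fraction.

11/6 m/s²

Average acceleration = Δv/Δt = (10 − -1)/(10 − 4) = 11/6 m/s².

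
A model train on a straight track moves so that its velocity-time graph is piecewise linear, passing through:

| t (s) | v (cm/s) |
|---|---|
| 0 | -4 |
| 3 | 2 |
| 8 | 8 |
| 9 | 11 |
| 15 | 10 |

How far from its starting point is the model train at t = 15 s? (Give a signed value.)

94.5 cm

Displacement is the signed area under the v-t curve.
0–3 s: ½(-4 + 2)(3) = -3 cm
3–8 s: ½(2 + 8)(5) = 25 cm
8–9 s: ½(8 + 11)(1) = 9.5 cm
9–15 s: ½(11 + 10)(6) = 63 cm
Net displacement = 94.5 cm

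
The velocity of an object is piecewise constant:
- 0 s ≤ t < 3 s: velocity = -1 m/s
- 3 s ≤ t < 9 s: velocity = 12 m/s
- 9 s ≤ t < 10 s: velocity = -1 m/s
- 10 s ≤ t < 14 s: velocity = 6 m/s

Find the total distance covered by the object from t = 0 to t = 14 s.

Total distance travelled is ∫|v| dt — sum the magnitudes of each area piece.
0–3 s: |-1| × 3 = 3 m
3–9 s: |12| × 6 = 72 m
9–10 s: |-1| × 1 = 1 m
10–14 s: |6| × 4 = 24 m
Total distance = 100 m

100 m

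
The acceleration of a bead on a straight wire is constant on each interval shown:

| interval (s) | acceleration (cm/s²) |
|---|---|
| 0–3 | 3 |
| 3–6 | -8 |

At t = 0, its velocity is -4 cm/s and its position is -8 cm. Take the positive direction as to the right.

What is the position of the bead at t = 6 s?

-27.5 cm

On each constant-a segment, Δv = aΔt and Δx = v₀Δt + ½aΔt²; chain segment to segment.
0–3 s: v starts -4 cm/s; Δx = -4·3 + ½·3·3² = 1.5 cm; v ends 5 cm/s.
3–6 s: v starts 5 cm/s; Δx = 5·3 + ½·-8·3² = -21 cm; v ends -19 cm/s.
x(6) = -8 + Σ Δx = -27.5 cm.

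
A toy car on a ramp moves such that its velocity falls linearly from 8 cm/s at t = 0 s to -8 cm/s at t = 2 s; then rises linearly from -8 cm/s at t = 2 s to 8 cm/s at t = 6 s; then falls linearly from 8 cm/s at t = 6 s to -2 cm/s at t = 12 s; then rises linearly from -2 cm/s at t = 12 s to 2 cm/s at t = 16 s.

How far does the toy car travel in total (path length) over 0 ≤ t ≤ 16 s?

48.4 cm

Total distance travelled is ∫|v| dt — sum the magnitudes of each area piece.
0–2 s: v = 0 at t = 1 s; triangle areas 4 + 4 = 8 cm
2–6 s: v = 0 at t = 4 s; triangle areas 8 + 8 = 16 cm
6–12 s: v = 0 at t = 10.8 s; triangle areas 19.2 + 1.2 = 20.4 cm
12–16 s: v = 0 at t = 14 s; triangle areas 2 + 2 = 4 cm
Total distance = 48.4 cm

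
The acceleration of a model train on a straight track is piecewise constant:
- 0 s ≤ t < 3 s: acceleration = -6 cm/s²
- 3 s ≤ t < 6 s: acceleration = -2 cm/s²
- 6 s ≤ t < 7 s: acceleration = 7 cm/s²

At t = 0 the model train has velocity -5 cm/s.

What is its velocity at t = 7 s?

-22 cm/s

Δv equals the area under the a-t graph; then v = v₀ + Δv.
0–3 s: -6 × 3 = -18 cm/s
3–6 s: -2 × 3 = -6 cm/s
6–7 s: 7 × 1 = 7 cm/s
Δv = -17 cm/s, so v(7) = -5 + (-17) = -22 cm/s.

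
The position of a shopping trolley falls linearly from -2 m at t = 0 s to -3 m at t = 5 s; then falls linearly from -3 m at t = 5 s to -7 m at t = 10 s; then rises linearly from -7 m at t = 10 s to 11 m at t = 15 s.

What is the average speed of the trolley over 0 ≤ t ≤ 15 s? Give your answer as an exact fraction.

23/15 m/s

Average speed = (total path length)/(elapsed time); on a piecewise-linear x-t graph the path length is Σ|Δx|.
0–5 s: |Δx| = |-3 − -2| = 1 m
5–10 s: |Δx| = |-7 − -3| = 4 m
10–15 s: |Δx| = |11 − -7| = 18 m
Total path = 23 m; average speed = 23/15 = 23/15 m/s.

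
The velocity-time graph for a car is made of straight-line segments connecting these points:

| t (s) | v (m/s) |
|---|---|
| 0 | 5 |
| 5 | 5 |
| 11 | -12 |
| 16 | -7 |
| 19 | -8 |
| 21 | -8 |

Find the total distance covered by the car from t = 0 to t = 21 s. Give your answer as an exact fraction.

Distance (not displacement) is the total path length: add the absolute areas under v-t.
0–5 s: |5| × 5 = 25 m
5–11 s: v = 0 at t = 115/17 s; triangle areas 75/17 + 432/17 = 507/17 m
11–16 s: |½(-12 + -7)(5)| = 47.5 m
16–19 s: |½(-7 + -8)(3)| = 22.5 m
19–21 s: |-8| × 2 = 16 m
Total distance = 2394/17 m

2394/17 m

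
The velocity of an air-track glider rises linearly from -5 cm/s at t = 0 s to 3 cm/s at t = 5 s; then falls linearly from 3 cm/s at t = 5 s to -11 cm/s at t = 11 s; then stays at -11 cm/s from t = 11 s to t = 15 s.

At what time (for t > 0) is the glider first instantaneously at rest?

v changes sign on 0–5 s (from -5 to 3); the graph is linear there, so v = 0 at t = 0 + (5)·(5 − 0)/(3 − -5) = 3.125 s.

t = 3.125 s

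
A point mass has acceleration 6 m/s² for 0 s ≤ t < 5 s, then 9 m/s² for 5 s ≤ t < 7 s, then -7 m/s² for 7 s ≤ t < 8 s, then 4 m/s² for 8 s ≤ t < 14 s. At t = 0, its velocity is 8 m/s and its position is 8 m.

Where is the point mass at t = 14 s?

635.5 m

On each constant-a segment, Δv = aΔt and Δx = v₀Δt + ½aΔt²; chain segment to segment.
0–5 s: v starts 8 m/s; Δx = 8·5 + ½·6·5² = 115 m; v ends 38 m/s.
5–7 s: v starts 38 m/s; Δx = 38·2 + ½·9·2² = 94 m; v ends 56 m/s.
7–8 s: v starts 56 m/s; Δx = 56·1 + ½·-7·1² = 52.5 m; v ends 49 m/s.
8–14 s: v starts 49 m/s; Δx = 49·6 + ½·4·6² = 366 m; v ends 73 m/s.
x(14) = 8 + Σ Δx = 635.5 m.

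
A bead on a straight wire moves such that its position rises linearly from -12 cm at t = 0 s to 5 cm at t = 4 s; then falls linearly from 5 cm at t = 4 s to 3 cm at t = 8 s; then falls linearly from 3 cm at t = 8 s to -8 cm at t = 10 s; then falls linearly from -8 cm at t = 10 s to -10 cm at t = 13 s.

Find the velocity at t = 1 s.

4.25 cm/s

Velocity is the slope of the x-t graph on 0–4 s: (5 − -12)/(4 − 0) = 4.25 cm/s.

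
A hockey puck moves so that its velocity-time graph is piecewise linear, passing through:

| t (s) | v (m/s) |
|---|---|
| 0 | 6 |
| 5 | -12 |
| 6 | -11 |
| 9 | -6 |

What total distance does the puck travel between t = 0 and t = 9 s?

Total distance travelled is ∫|v| dt — sum the magnitudes of each area piece.
0–5 s: v = 0 at t = 5/3 s; triangle areas 5 + 20 = 25 m
5–6 s: |½(-12 + -11)(1)| = 11.5 m
6–9 s: |½(-11 + -6)(3)| = 25.5 m
Total distance = 62 m

62 m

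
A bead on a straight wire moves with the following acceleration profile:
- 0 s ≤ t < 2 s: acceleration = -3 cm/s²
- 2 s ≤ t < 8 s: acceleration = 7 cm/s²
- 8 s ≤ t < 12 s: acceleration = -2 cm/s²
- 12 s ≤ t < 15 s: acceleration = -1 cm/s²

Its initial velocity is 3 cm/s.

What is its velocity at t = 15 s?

Δv equals the area under the a-t graph; then v = v₀ + Δv.
0–2 s: -3 × 2 = -6 cm/s
2–8 s: 7 × 6 = 42 cm/s
8–12 s: -2 × 4 = -8 cm/s
12–15 s: -1 × 3 = -3 cm/s
Δv = 25 cm/s, so v(15) = 3 + (25) = 28 cm/s.

28 cm/s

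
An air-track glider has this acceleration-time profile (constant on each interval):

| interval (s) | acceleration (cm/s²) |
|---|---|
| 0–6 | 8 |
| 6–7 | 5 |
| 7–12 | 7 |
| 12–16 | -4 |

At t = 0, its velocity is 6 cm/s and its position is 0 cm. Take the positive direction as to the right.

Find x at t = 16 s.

On each constant-a segment, Δv = aΔt and Δx = v₀Δt + ½aΔt²; chain segment to segment.
0–6 s: v starts 6 cm/s; Δx = 6·6 + ½·8·6² = 180 cm; v ends 54 cm/s.
6–7 s: v starts 54 cm/s; Δx = 54·1 + ½·5·1² = 56.5 cm; v ends 59 cm/s.
7–12 s: v starts 59 cm/s; Δx = 59·5 + ½·7·5² = 382.5 cm; v ends 94 cm/s.
12–16 s: v starts 94 cm/s; Δx = 94·4 + ½·-4·4² = 344 cm; v ends 78 cm/s.
x(16) = 0 + Σ Δx = 963 cm.

963 cm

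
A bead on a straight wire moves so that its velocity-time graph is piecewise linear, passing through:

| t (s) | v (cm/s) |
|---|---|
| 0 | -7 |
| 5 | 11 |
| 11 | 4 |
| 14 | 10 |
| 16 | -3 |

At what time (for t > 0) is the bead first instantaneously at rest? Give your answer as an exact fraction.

t = 35/18 s

v changes sign on 0–5 s (from -7 to 11); the graph is linear there, so v = 0 at t = 0 + (7)·(5 − 0)/(11 − -7) = 35/18 s.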